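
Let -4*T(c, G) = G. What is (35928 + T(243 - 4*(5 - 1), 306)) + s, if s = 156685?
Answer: 385073/2 ≈ 1.9254e+5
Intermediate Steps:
T(c, G) = -G/4
(35928 + T(243 - 4*(5 - 1), 306)) + s = (35928 - ¼*306) + 156685 = (35928 - 153/2) + 156685 = 71703/2 + 156685 = 385073/2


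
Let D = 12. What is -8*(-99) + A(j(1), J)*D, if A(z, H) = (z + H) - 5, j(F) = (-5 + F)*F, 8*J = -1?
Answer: 1365/2 ≈ 682.50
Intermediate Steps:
J = -1/8 (J = (1/8)*(-1) = -1/8 ≈ -0.12500)
j(F) = F*(-5 + F)
A(z, H) = -5 + H + z (A(z, H) = (H + z) - 5 = -5 + H + z)
-8*(-99) + A(j(1), J)*D = -8*(-99) + (-5 - 1/8 + 1*(-5 + 1))*12 = 792 + (-5 - 1/8 + 1*(-4))*12 = 792 + (-5 - 1/8 - 4)*12 = 792 - 73/8*12 = 792 - 219/2 = 1365/2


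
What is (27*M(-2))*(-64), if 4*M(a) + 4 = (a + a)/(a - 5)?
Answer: 10368/7 ≈ 1481.1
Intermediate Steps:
M(a) = -1 + a/(2*(-5 + a)) (M(a) = -1 + ((a + a)/(a - 5))/4 = -1 + ((2*a)/(-5 + a))/4 = -1 + (2*a/(-5 + a))/4 = -1 + a/(2*(-5 + a)))
(27*M(-2))*(-64) = (27*((10 - 1*(-2))/(2*(-5 - 2))))*(-64) = (27*((½)*(10 + 2)/(-7)))*(-64) = (27*((½)*(-⅐)*12))*(-64) = (27*(-6/7))*(-64) = -162/7*(-64) = 10368/7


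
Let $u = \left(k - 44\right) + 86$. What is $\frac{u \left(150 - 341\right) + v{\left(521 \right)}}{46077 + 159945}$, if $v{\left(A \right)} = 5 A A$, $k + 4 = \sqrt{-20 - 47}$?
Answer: $\frac{1349947}{206022} - \frac{191 i \sqrt{67}}{206022} \approx 6.5524 - 0.0075885 i$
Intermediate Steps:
$k = -4 + i \sqrt{67}$ ($k = -4 + \sqrt{-20 - 47} = -4 + \sqrt{-67} = -4 + i \sqrt{67} \approx -4.0 + 8.1853 i$)
$u = 38 + i \sqrt{67}$ ($u = \left(\left(-4 + i \sqrt{67}\right) - 44\right) + 86 = \left(-48 + i \sqrt{67}\right) + 86 = 38 + i \sqrt{67} \approx 38.0 + 8.1853 i$)
$v{\left(A \right)} = 5 A^{2}$
$\frac{u \left(150 - 341\right) + v{\left(521 \right)}}{46077 + 159945} = \frac{\left(38 + i \sqrt{67}\right) \left(150 - 341\right) + 5 \cdot 521^{2}}{46077 + 159945} = \frac{\left(38 + i \sqrt{67}\right) \left(-191\right) + 5 \cdot 271441}{206022} = \left(\left(-7258 - 191 i \sqrt{67}\right) + 1357205\right) \frac{1}{206022} = \left(1349947 - 191 i \sqrt{67}\right) \frac{1}{206022} = \frac{1349947}{206022} - \frac{191 i \sqrt{67}}{206022}$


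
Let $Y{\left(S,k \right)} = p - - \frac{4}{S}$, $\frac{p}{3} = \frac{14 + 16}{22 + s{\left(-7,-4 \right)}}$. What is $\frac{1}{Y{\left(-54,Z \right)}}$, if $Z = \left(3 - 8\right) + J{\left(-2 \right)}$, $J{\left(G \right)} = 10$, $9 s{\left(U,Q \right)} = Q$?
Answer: $\frac{2619}{10741} \approx 0.24383$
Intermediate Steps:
$s{\left(U,Q \right)} = \frac{Q}{9}$
$p = \frac{405}{97}$ ($p = 3 \frac{14 + 16}{22 + \frac{1}{9} \left(-4\right)} = 3 \frac{30}{22 - \frac{4}{9}} = 3 \frac{30}{\frac{194}{9}} = 3 \cdot 30 \cdot \frac{9}{194} = 3 \cdot \frac{135}{97} = \frac{405}{97} \approx 4.1753$)
$Z = 5$ ($Z = \left(3 - 8\right) + 10 = -5 + 10 = 5$)
$Y{\left(S,k \right)} = \frac{405}{97} + \frac{4}{S}$ ($Y{\left(S,k \right)} = \frac{405}{97} - - \frac{4}{S} = \frac{405}{97} + \frac{4}{S}$)
$\frac{1}{Y{\left(-54,Z \right)}} = \frac{1}{\frac{405}{97} + \frac{4}{-54}} = \frac{1}{\frac{405}{97} + 4 \left(- \frac{1}{54}\right)} = \frac{1}{\frac{405}{97} - \frac{2}{27}} = \frac{1}{\frac{10741}{2619}} = \frac{2619}{10741}$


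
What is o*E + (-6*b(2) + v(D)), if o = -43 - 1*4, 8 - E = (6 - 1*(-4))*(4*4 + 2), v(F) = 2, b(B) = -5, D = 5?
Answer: 8116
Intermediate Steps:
E = -172 (E = 8 - (6 - 1*(-4))*(4*4 + 2) = 8 - (6 + 4)*(16 + 2) = 8 - 10*18 = 8 - 1*180 = 8 - 180 = -172)
o = -47 (o = -43 - 4 = -47)
o*E + (-6*b(2) + v(D)) = -47*(-172) + (-6*(-5) + 2) = 8084 + (30 + 2) = 8084 + 32 = 8116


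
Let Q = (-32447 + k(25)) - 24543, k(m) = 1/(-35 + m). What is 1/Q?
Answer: -10/569901 ≈ -1.7547e-5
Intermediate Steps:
Q = -569901/10 (Q = (-32447 + 1/(-35 + 25)) - 24543 = (-32447 + 1/(-10)) - 24543 = (-32447 - ⅒) - 24543 = -324471/10 - 24543 = -569901/10 ≈ -56990.)
1/Q = 1/(-569901/10) = -10/569901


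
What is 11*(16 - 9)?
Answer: 77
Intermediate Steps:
11*(16 - 9) = 11*7 = 77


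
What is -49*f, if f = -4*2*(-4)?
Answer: -1568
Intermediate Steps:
f = 32 (f = -8*(-4) = 32)
-49*f = -49*32 = -1568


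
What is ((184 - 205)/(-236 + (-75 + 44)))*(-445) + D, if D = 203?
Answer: 168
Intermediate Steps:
((184 - 205)/(-236 + (-75 + 44)))*(-445) + D = ((184 - 205)/(-236 + (-75 + 44)))*(-445) + 203 = -21/(-236 - 31)*(-445) + 203 = -21/(-267)*(-445) + 203 = -21*(-1/267)*(-445) + 203 = (7/89)*(-445) + 203 = -35 + 203 = 168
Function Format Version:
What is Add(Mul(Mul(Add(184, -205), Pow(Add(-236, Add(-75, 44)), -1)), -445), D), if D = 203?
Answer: 168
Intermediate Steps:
Add(Mul(Mul(Add(184, -205), Pow(Add(-236, Add(-75, 44)), -1)), -445), D) = Add(Mul(Mul(Add(184, -205), Pow(Add(-236, Add(-75, 44)), -1)), -445), 203) = Add(Mul(Mul(-21, Pow(Add(-236, -31), -1)), -445), 203) = Add(Mul(Mul(-21, Pow(-267, -1)), -445), 203) = Add(Mul(Mul(-21, Rational(-1, 267)), -445), 203) = Add(Mul(Rational(7, 89), -445), 203) = Add(-35, 203) = 168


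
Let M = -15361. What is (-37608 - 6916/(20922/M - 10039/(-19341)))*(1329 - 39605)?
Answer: 21681731512358736/19264871 ≈ 1.1255e+9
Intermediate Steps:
(-37608 - 6916/(20922/M - 10039/(-19341)))*(1329 - 39605) = (-37608 - 6916/(20922/(-15361) - 10039/(-19341)))*(1329 - 39605) = (-37608 - 6916/(20922*(-1/15361) - 10039*(-1/19341)))*(-38276) = (-37608 - 6916/(-20922/15361 + 10039/19341))*(-38276) = (-37608 - 6916/(-250443323/297097101))*(-38276) = (-37608 - 6916*(-297097101/250443323))*(-38276) = (-37608 + 158055657732/19264871)*(-38276) = -566457610836/19264871*(-38276) = 21681731512358736/19264871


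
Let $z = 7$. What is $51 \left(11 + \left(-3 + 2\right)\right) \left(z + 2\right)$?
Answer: $4590$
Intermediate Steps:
$51 \left(11 + \left(-3 + 2\right)\right) \left(z + 2\right) = 51 \left(11 + \left(-3 + 2\right)\right) \left(7 + 2\right) = 51 \left(11 - 1\right) 9 = 51 \cdot 10 \cdot 9 = 51 \cdot 90 = 4590$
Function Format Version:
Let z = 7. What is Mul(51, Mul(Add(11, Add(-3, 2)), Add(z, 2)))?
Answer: 4590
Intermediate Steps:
Mul(51, Mul(Add(11, Add(-3, 2)), Add(z, 2))) = Mul(51, Mul(Add(11, Add(-3, 2)), Add(7, 2))) = Mul(51, Mul(Add(11, -1), 9)) = Mul(51, Mul(10, 9)) = Mul(51, 90) = 4590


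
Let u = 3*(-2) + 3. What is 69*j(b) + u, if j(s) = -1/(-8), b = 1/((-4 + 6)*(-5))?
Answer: 45/8 ≈ 5.6250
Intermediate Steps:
u = -3 (u = -6 + 3 = -3)
b = -⅒ (b = 1/(2*(-5)) = 1/(-10) = -⅒ ≈ -0.10000)
j(s) = ⅛ (j(s) = -1*(-⅛) = ⅛)
69*j(b) + u = 69*(⅛) - 3 = 69/8 - 3 = 45/8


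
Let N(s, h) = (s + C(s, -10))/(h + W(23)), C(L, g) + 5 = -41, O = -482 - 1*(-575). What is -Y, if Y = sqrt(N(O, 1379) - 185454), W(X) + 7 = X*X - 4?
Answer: -I*sqrt(667376344327)/1897 ≈ -430.64*I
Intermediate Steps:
W(X) = -11 + X**2 (W(X) = -7 + (X*X - 4) = -7 + (X**2 - 4) = -7 + (-4 + X**2) = -11 + X**2)
O = 93 (O = -482 + 575 = 93)
C(L, g) = -46 (C(L, g) = -5 - 41 = -46)
N(s, h) = (-46 + s)/(518 + h) (N(s, h) = (s - 46)/(h + (-11 + 23**2)) = (-46 + s)/(h + (-11 + 529)) = (-46 + s)/(h + 518) = (-46 + s)/(518 + h))
Y = I*sqrt(667376344327)/1897 (Y = sqrt((-46 + 93)/(518 + 1379) - 185454) = sqrt(47/1897 - 185454) = sqrt(-351806191/1897) = I*sqrt(667376344327)/1897 ≈ 430.64*I)
-Y = -I*sqrt(667376344327)/1897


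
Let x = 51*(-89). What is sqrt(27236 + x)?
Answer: sqrt(22697) ≈ 150.66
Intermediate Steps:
x = -4539
sqrt(27236 + x) = sqrt(27236 - 4539) = sqrt(22697)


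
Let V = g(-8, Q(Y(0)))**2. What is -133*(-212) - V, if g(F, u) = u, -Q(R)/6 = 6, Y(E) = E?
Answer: 26900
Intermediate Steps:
Q(R) = -36 (Q(R) = -6*6 = -36)
V = 1296 (V = (-36)**2 = 1296)
-133*(-212) - V = -133*(-212) - 1*1296 = 28196 - 1296 = 26900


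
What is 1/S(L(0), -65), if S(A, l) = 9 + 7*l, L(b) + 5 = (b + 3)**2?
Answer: -1/446 ≈ -0.0022422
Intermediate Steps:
L(b) = -5 + (3 + b)**2 (L(b) = -5 + (b + 3)**2 = -5 + (3 + b)**2)
1/S(L(0), -65) = 1/(9 + 7*(-65)) = 1/(9 - 455) = 1/(-446) = -1/446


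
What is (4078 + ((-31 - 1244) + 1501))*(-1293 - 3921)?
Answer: -22441056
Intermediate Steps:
(4078 + ((-31 - 1244) + 1501))*(-1293 - 3921) = (4078 + (-1275 + 1501))*(-5214) = (4078 + 226)*(-5214) = 4304*(-5214) = -22441056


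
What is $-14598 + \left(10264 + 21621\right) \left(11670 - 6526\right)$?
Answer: $164001842$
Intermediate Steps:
$-14598 + \left(10264 + 21621\right) \left(11670 - 6526\right) = -14598 + 31885 \cdot 5144 = -14598 + 164016440 = 164001842$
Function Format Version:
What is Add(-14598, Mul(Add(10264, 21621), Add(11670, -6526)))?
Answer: 164001842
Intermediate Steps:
Add(-14598, Mul(Add(10264, 21621), Add(11670, -6526))) = Add(-14598, Mul(31885, 5144)) = Add(-14598, 164016440) = 164001842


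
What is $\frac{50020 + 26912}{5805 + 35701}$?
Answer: $\frac{38466}{20753} \approx 1.8535$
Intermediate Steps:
$\frac{50020 + 26912}{5805 + 35701} = \frac{76932}{41506} = 76932 \cdot \frac{1}{41506} = \frac{38466}{20753}$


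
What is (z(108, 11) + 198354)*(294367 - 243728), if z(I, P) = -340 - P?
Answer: 10026673917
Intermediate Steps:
(z(108, 11) + 198354)*(294367 - 243728) = ((-340 - 1*11) + 198354)*(294367 - 243728) = ((-340 - 11) + 198354)*50639 = (-351 + 198354)*50639 = 198003*50639 = 10026673917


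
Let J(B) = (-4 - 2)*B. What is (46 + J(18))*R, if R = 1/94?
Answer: -31/47 ≈ -0.65957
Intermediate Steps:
J(B) = -6*B
R = 1/94 ≈ 0.010638
(46 + J(18))*R = (46 - 6*18)*(1/94) = (46 - 108)*(1/94) = -62*1/94 = -31/47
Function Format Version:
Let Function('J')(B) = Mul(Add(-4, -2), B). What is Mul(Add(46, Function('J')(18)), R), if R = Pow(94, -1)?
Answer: Rational(-31, 47) ≈ -0.65957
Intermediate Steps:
Function('J')(B) = Mul(-6, B)
R = Rational(1, 94) ≈ 0.010638
Mul(Add(46, Function('J')(18)), R) = Mul(Add(46, Mul(-6, 18)), Rational(1, 94)) = Mul(Add(46, -108), Rational(1, 94)) = Mul(-62, Rational(1, 94)) = Rational(-31, 47)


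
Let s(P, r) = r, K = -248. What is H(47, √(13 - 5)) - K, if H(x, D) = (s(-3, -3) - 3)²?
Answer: 284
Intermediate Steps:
H(x, D) = 36 (H(x, D) = (-3 - 3)² = (-6)² = 36)
H(47, √(13 - 5)) - K = 36 - 1*(-248) = 36 + 248 = 284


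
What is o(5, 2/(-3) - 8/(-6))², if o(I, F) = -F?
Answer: 4/9 ≈ 0.44444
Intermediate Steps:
o(5, 2/(-3) - 8/(-6))² = (-(2/(-3) - 8/(-6)))² = (-(2*(-⅓) - 8*(-⅙)))² = (-(-⅔ + 4/3))² = (-1*⅔)² = (-⅔)² = 4/9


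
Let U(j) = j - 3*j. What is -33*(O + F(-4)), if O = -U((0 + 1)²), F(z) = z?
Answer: 66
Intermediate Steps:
U(j) = -2*j
O = 2 (O = -(-2)*(0 + 1)² = -(-2)*1² = -(-2) = -1*(-2) = 2)
-33*(O + F(-4)) = -33*(2 - 4) = -33*(-2) = 66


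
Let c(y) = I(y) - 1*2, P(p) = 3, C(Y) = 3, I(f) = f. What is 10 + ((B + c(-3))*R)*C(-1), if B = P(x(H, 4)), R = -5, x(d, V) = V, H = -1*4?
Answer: 40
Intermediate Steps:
H = -4
B = 3
c(y) = -2 + y (c(y) = y - 1*2 = y - 2 = -2 + y)
10 + ((B + c(-3))*R)*C(-1) = 10 + ((3 + (-2 - 3))*(-5))*3 = 10 + ((3 - 5)*(-5))*3 = 10 - 2*(-5)*3 = 10 + 10*3 = 10 + 30 = 40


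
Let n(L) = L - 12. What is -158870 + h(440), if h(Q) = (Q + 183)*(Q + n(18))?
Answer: 118988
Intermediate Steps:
n(L) = -12 + L
h(Q) = (6 + Q)*(183 + Q) (h(Q) = (Q + 183)*(Q + (-12 + 18)) = (183 + Q)*(Q + 6) = (183 + Q)*(6 + Q) = (6 + Q)*(183 + Q))
-158870 + h(440) = -158870 + (1098 + 440² + 189*440) = -158870 + (1098 + 193600 + 83160) = -158870 + 277858 = 118988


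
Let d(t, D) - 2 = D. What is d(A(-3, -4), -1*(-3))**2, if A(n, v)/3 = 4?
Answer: 25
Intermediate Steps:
A(n, v) = 12 (A(n, v) = 3*4 = 12)
d(t, D) = 2 + D
d(A(-3, -4), -1*(-3))**2 = (2 - 1*(-3))**2 = (2 + 3)**2 = 5**2 = 25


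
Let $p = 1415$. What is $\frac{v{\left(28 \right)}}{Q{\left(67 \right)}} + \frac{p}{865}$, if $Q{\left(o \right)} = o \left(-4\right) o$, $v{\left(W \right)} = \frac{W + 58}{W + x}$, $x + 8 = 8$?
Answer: $\frac{71134233}{43489432} \approx 1.6357$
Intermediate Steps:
$x = 0$ ($x = -8 + 8 = 0$)
$v{\left(W \right)} = \frac{58 + W}{W}$ ($v{\left(W \right)} = \frac{W + 58}{W + 0} = \frac{58 + W}{W}$)
$Q{\left(o \right)} = - 4 o^{2}$ ($Q{\left(o \right)} = - 4 o o = - 4 o^{2}$)
$\frac{v{\left(28 \right)}}{Q{\left(67 \right)}} + \frac{p}{865} = \frac{\frac{1}{28} \left(58 + 28\right)}{\left(-4\right) 67^{2}} + \frac{1415}{865} = \frac{\frac{1}{28} \cdot 86}{\left(-4\right) 4489} + 1415 \cdot \frac{1}{865} = \frac{43}{14 \left(-17956\right)} + \frac{283}{173} = \frac{43}{14} \left(- \frac{1}{17956}\right) + \frac{283}{173} = - \frac{43}{251384} + \frac{283}{173} = \frac{71134233}{43489432}$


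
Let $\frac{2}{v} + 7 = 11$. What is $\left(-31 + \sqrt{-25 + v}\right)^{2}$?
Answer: $\frac{1873}{2} - 217 i \sqrt{2} \approx 936.5 - 306.88 i$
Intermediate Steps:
$v = \frac{1}{2}$ ($v = \frac{2}{-7 + 11} = \frac{2}{4} = 2 \cdot \frac{1}{4} = \frac{1}{2} \approx 0.5$)
$\left(-31 + \sqrt{-25 + v}\right)^{2} = \left(-31 + \sqrt{-25 + \frac{1}{2}}\right)^{2} = \left(-31 + \sqrt{- \frac{49}{2}}\right)^{2} = \left(-31 + \frac{7 i \sqrt{2}}{2}\right)^{2}$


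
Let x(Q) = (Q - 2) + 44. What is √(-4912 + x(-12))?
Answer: I*√4882 ≈ 69.871*I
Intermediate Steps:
x(Q) = 42 + Q (x(Q) = (-2 + Q) + 44 = 42 + Q)
√(-4912 + x(-12)) = √(-4912 + (42 - 12)) = √(-4912 + 30) = √(-4882) = I*√4882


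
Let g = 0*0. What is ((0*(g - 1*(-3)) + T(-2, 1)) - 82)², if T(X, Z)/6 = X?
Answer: 8836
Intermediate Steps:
T(X, Z) = 6*X
g = 0
((0*(g - 1*(-3)) + T(-2, 1)) - 82)² = ((0*(0 - 1*(-3)) + 6*(-2)) - 82)² = ((0*(0 + 3) - 12) - 82)² = ((0*3 - 12) - 82)² = ((0 - 12) - 82)² = (-12 - 82)² = (-94)² = 8836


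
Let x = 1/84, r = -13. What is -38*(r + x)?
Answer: 20729/42 ≈ 493.55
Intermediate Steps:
x = 1/84 ≈ 0.011905
-38*(r + x) = -38*(-13 + 1/84) = -38*(-1091/84) = 20729/42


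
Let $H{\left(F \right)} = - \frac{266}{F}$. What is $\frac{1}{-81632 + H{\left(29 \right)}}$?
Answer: $- \frac{29}{2367594} \approx -1.2249 \cdot 10^{-5}$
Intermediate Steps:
$\frac{1}{-81632 + H{\left(29 \right)}} = \frac{1}{-81632 - \frac{266}{29}} = \frac{1}{- \frac{2367594}{29}} = - \frac{29}{2367594}$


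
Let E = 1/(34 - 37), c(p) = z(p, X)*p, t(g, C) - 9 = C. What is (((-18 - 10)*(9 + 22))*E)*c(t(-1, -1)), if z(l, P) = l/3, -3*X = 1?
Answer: 55552/9 ≈ 6172.4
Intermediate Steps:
X = -⅓ (X = -⅓*1 = -⅓ ≈ -0.33333)
t(g, C) = 9 + C
z(l, P) = l/3 (z(l, P) = l*(⅓) = l/3)
c(p) = p²/3 (c(p) = (p/3)*p = p²/3)
E = -⅓ (E = 1/(-3) = -⅓ ≈ -0.33333)
(((-18 - 10)*(9 + 22))*E)*c(t(-1, -1)) = (((-18 - 10)*(9 + 22))*(-⅓))*((9 - 1)²/3) = (-28*31*(-⅓))*((⅓)*8²) = (-868*(-⅓))*((⅓)*64) = (868/3)*(64/3) = 55552/9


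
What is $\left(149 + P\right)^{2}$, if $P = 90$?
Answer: $57121$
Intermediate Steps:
$\left(149 + P\right)^{2} = \left(149 + 90\right)^{2} = 239^{2} = 57121$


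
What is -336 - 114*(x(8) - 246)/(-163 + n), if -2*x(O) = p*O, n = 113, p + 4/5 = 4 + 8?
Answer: -124878/125 ≈ -999.02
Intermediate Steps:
p = 56/5 (p = -4/5 + (4 + 8) = -4/5 + 12 = 56/5 ≈ 11.200)
x(O) = -28*O/5
-336 - 114*(x(8) - 246)/(-163 + n) = -336 - 114*(-28/5*8 - 246)/(-163 + 113) = -336 - 114*(-224/5 - 246)/(-50) = -336 - (-165756)*(-1)/(5*50) = -336 - 114*727/125 = -336 - 82878/125 = -124878/125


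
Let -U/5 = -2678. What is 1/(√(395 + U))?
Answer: √13785/13785 ≈ 0.0085172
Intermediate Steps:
U = 13390 (U = -5*(-2678) = 13390)
1/(√(395 + U)) = 1/(√(395 + 13390)) = 1/(√13785) = √13785/13785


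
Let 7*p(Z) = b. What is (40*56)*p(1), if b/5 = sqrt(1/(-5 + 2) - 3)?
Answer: 1600*I*sqrt(30)/3 ≈ 2921.2*I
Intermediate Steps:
b = 5*I*sqrt(30)/3 (b = 5*sqrt(1/(-5 + 2) - 3) = 5*sqrt(1/(-3) - 3) = 5*sqrt(-1/3 - 3) = 5*sqrt(-10/3) = 5*(I*sqrt(30)/3) = 5*I*sqrt(30)/3 ≈ 9.1287*I)
p(Z) = 5*I*sqrt(30)/21 (p(Z) = (5*I*sqrt(30)/3)/7 = 5*I*sqrt(30)/21)
(40*56)*p(1) = (40*56)*(5*I*sqrt(30)/21) = 2240*(5*I*sqrt(30)/21) = 1600*I*sqrt(30)/3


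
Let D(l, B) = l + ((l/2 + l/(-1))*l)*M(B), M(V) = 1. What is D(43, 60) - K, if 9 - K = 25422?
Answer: 49063/2 ≈ 24532.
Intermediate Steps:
K = -25413 (K = 9 - 1*25422 = 9 - 25422 = -25413)
D(l, B) = l - l²/2 (D(l, B) = l + ((l/2 + l/(-1))*l)*1 = l + ((l*(½) + l*(-1))*l)*1 = l + ((l/2 - l)*l)*1 = l + ((-l/2)*l)*1 = l - l²/2*1 = l - l²/2)
D(43, 60) - K = (½)*43*(2 - 1*43) - 1*(-25413) = (½)*43*(2 - 43) + 25413 = (½)*43*(-41) + 25413 = -1763/2 + 25413 = 49063/2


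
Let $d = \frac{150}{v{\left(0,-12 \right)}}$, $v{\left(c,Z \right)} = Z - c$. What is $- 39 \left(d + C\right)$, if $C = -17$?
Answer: $\frac{2301}{2} \approx 1150.5$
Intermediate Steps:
$d = - \frac{25}{2}$ ($d = \frac{150}{-12 - 0} = \frac{150}{-12 + 0} = \frac{150}{-12} = 150 \left(- \frac{1}{12}\right) = - \frac{25}{2} \approx -12.5$)
$- 39 \left(d + C\right) = - 39 \left(- \frac{25}{2} - 17\right) = \left(-39\right) \left(- \frac{59}{2}\right) = \frac{2301}{2}$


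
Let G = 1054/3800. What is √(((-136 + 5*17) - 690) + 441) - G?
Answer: -527/1900 + 10*I*√3 ≈ -0.27737 + 17.32*I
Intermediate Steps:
G = 527/1900 (G = 1054*(1/3800) = 527/1900 ≈ 0.27737)
√(((-136 + 5*17) - 690) + 441) - G = √(((-136 + 5*17) - 690) + 441) - 1*527/1900 = √(((-136 + 85) - 690) + 441) - 527/1900 = √((-51 - 690) + 441) - 527/1900 = √(-741 + 441) - 527/1900 = √(-300) - 527/1900 = 10*I*√3 - 527/1900 = -527/1900 + 10*I*√3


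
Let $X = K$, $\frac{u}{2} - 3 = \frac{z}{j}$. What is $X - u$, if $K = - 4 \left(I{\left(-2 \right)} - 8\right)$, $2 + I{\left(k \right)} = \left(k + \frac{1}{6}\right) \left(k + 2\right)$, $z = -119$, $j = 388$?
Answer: $\frac{6715}{194} \approx 34.613$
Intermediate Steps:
$I{\left(k \right)} = -2 + \left(2 + k\right) \left(\frac{1}{6} + k\right)$ ($I{\left(k \right)} = -2 + \left(k + \frac{1}{6}\right) \left(k + 2\right) = -2 + \left(k + \frac{1}{6}\right) \left(2 + k\right) = -2 + \left(\frac{1}{6} + k\right) \left(2 + k\right) = -2 + \left(2 + k\right) \left(\frac{1}{6} + k\right)$)
$K = 40$ ($K = - 4 \left(\left(- \frac{5}{3} + \left(-2\right)^{2} + \frac{13}{6} \left(-2\right)\right) - 8\right) = - 4 \left(\left(- \frac{5}{3} + 4 - \frac{13}{3}\right) - 8\right) = - 4 \left(-2 - 8\right) = \left(-4\right) \left(-10\right) = 40$)
$u = \frac{1045}{194}$ ($u = 6 + 2 \left(- \frac{119}{388}\right) = 6 - \frac{119}{194} = \frac{1045}{194} \approx 5.3866$)
$X = 40$
$X - u = 40 - \frac{1045}{194} = \frac{6715}{194}$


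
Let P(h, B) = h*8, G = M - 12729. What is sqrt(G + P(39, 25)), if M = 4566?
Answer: I*sqrt(7851) ≈ 88.606*I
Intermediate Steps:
G = -8163 (G = 4566 - 12729 = -8163)
P(h, B) = 8*h
sqrt(G + P(39, 25)) = sqrt(-8163 + 8*39) = sqrt(-8163 + 312) = sqrt(-7851) = I*sqrt(7851)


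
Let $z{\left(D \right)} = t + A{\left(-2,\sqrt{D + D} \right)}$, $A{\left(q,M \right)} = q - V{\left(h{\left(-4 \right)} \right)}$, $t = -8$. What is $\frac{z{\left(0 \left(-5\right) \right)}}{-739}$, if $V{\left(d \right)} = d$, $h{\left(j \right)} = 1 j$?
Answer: $\frac{6}{739} \approx 0.0081191$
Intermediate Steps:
$h{\left(j \right)} = j$
$A{\left(q,M \right)} = 4 + q$ ($A{\left(q,M \right)} = q - -4 = q + 4 = 4 + q$)
$z{\left(D \right)} = -6$ ($z{\left(D \right)} = -8 + \left(4 - 2\right) = -8 + 2 = -6$)
$\frac{z{\left(0 \left(-5\right) \right)}}{-739} = - \frac{6}{-739} = \left(-6\right) \left(- \frac{1}{739}\right) = \frac{6}{739}$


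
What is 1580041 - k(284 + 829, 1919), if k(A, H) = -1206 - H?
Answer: 1583166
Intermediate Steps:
1580041 - k(284 + 829, 1919) = 1580041 - (-1206 - 1*1919) = 1580041 - (-1206 - 1919) = 1580041 - 1*(-3125) = 1580041 + 3125 = 1583166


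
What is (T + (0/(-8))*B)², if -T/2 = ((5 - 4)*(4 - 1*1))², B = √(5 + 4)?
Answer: 324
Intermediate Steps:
B = 3 (B = √9 = 3)
T = -18 (T = -2*(4 - 1*1)²*(5 - 4)² = -2*(4 - 1)² = -2*(1*3)² = -2*3² = -2*9 = -18)
(T + (0/(-8))*B)² = (-18 + (0/(-8))*3)² = (-18 + (0*(-⅛))*3)² = (-18 + 0*3)² = (-18 + 0)² = (-18)² = 324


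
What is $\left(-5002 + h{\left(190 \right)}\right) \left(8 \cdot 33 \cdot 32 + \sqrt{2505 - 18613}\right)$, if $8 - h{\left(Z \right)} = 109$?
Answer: $-43110144 - 10206 i \sqrt{4027} \approx -4.311 \cdot 10^{7} - 6.4766 \cdot 10^{5} i$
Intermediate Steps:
$h{\left(Z \right)} = -101$ ($h{\left(Z \right)} = 8 - 109 = -101$)
$\left(-5002 + h{\left(190 \right)}\right) \left(8 \cdot 33 \cdot 32 + \sqrt{2505 - 18613}\right) = \left(-5002 - 101\right) \left(8 \cdot 33 \cdot 32 + \sqrt{2505 - 18613}\right) = - 5103 \left(264 \cdot 32 + \sqrt{-16108}\right) = - 5103 \left(8448 + 2 i \sqrt{4027}\right) = -43110144 - 10206 i \sqrt{4027}$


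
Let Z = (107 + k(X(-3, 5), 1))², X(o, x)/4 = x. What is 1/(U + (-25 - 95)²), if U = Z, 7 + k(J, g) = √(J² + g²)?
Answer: 24801/599049601 - 200*√401/599049601 ≈ 3.4715e-5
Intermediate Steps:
X(o, x) = 4*x
k(J, g) = -7 + √(J² + g²)
Z = (100 + √401)² (Z = (107 + (-7 + √((4*5)² + 1²)))² = (107 + (-7 + √(20² + 1)))² = (107 + (-7 + √(400 + 1)))² = (107 + (-7 + √401))² = (100 + √401)² ≈ 14406.)
U = (100 + √401)² ≈ 14406.
1/(U + (-25 - 95)²) = 1/((100 + √401)² + (-25 - 95)²) = 1/((100 + √401)² + (-120)²) = 1/((100 + √401)² + 14400) = 1/(14400 + (100 + √401)²)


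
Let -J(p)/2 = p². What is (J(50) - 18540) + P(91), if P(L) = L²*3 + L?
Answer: 1394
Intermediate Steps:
P(L) = L + 3*L² (P(L) = 3*L² + L = L + 3*L²)
J(p) = -2*p²
(J(50) - 18540) + P(91) = (-2*50² - 18540) + 91*(1 + 3*91) = (-2*2500 - 18540) + 91*(1 + 273) = (-5000 - 18540) + 91*274 = -23540 + 24934 = 1394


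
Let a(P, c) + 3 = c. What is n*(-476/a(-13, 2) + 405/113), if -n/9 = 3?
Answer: -1463211/113 ≈ -12949.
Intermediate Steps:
n = -27 (n = -9*3 = -27)
a(P, c) = -3 + c
n*(-476/a(-13, 2) + 405/113) = -27*(-476/(-3 + 2) + 405/113) = -27*(-476/(-1) + 405*(1/113)) = -27*(-476*(-1) + 405/113) = -27*(476 + 405/113) = -27*54193/113 = -1463211/113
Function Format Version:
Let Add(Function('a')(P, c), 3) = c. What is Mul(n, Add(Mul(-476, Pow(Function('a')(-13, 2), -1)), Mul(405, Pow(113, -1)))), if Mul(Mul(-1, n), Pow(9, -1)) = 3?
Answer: Rational(-1463211, 113) ≈ -12949.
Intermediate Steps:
n = -27 (n = Mul(-9, 3) = -27)
Function('a')(P, c) = Add(-3, c)
Mul(n, Add(Mul(-476, Pow(Function('a')(-13, 2), -1)), Mul(405, Pow(113, -1)))) = Mul(-27, Add(Mul(-476, Pow(Add(-3, 2), -1)), Mul(405, Pow(113, -1)))) = Mul(-27, Add(Mul(-476, Pow(-1, -1)), Mul(405, Rational(1, 113)))) = Mul(-27, Add(Mul(-476, -1), Rational(405, 113))) = Mul(-27, Add(476, Rational(405, 113))) = Mul(-27, Rational(54193, 113)) = Rational(-1463211, 113)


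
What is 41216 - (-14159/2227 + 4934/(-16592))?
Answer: 2635281905/63928 ≈ 41223.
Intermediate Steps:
41216 - (-14159/2227 + 4934/(-16592)) = 41216 - (-14159*1/2227 + 4934*(-1/16592)) = 41216 - (-14159/2227 - 2467/8296) = 41216 - 1*(-425457/63928) = 41216 + 425457/63928 = 2635281905/63928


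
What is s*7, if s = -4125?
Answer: -28875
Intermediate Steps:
s*7 = -4125*7 = -28875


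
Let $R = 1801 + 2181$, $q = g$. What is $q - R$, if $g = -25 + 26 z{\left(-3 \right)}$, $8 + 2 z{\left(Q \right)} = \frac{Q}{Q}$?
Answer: $-4098$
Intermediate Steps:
$z{\left(Q \right)} = - \frac{7}{2}$ ($z{\left(Q \right)} = -4 + \frac{Q \frac{1}{Q}}{2} = -4 + \frac{1}{2} \cdot 1 = -4 + \frac{1}{2} = - \frac{7}{2}$)
$g = -116$ ($g = -25 + 26 \left(- \frac{7}{2}\right) = -25 - 91 = -116$)
$q = -116$
$R = 3982$
$q - R = -116 - 3982 = -4098$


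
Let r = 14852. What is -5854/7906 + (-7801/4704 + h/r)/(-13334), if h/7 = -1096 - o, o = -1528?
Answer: -11552059784341/15603697265856 ≈ -0.74034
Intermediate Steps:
h = 3024 (h = 7*(-1096 - 1*(-1528)) = 7*(-1096 + 1528) = 7*432 = 3024)
-5854/7906 + (-7801/4704 + h/r)/(-13334) = -5854/7906 + (-7801/4704 + 3024/14852)/(-13334) = -5854*1/7906 + (-7801*1/4704 + 3024*(1/14852))*(-1/13334) = -2927/3953 + (-7801/4704 + 756/3713)*(-1/13334) = -2927/3953 - 25408889/17465952*(-1/13334) = -2927/3953 + 25408889/232891003968 = -11552059784341/15603697265856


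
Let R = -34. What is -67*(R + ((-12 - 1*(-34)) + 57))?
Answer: -3015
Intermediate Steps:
-67*(R + ((-12 - 1*(-34)) + 57)) = -67*(-34 + ((-12 - 1*(-34)) + 57)) = -67*(-34 + ((-12 + 34) + 57)) = -67*(-34 + (22 + 57)) = -67*(-34 + 79) = -67*45 = -3015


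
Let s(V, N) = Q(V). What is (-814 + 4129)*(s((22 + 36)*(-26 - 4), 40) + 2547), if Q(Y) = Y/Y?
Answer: 8446620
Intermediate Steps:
Q(Y) = 1
s(V, N) = 1
(-814 + 4129)*(s((22 + 36)*(-26 - 4), 40) + 2547) = (-814 + 4129)*(1 + 2547) = 3315*2548 = 8446620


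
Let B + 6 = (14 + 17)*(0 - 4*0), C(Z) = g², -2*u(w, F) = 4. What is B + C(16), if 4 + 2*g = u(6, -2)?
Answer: 3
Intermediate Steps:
u(w, F) = -2 (u(w, F) = -½*4 = -2)
g = -3 (g = -2 + (½)*(-2) = -2 - 1 = -3)
C(Z) = 9 (C(Z) = (-3)² = 9)
B = -6 (B = -6 + (14 + 17)*(0 - 4*0) = -6 + 31*(0 + 0) = -6 + 31*0 = -6 + 0 = -6)
B + C(16) = -6 + 9 = 3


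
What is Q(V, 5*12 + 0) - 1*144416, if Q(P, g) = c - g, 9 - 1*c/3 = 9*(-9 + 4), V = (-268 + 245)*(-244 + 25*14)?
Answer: -144314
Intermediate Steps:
V = -2438 (V = -23*(-244 + 350) = -23*106 = -2438)
c = 162 (c = 27 - 27*(-9 + 4) = 27 - 27*(-5) = 27 - 3*(-45) = 27 + 135 = 162)
Q(P, g) = 162 - g
Q(V, 5*12 + 0) - 1*144416 = (162 - (5*12 + 0)) - 1*144416 = (162 - (60 + 0)) - 144416 = (162 - 1*60) - 144416 = (162 - 60) - 144416 = 102 - 144416 = -144314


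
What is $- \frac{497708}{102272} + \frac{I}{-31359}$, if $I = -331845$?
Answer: $\frac{1527568889}{267262304} \approx 5.7156$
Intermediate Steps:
$- \frac{497708}{102272} + \frac{I}{-31359} = - \frac{497708}{102272} - \frac{331845}{-31359} = \left(-497708\right) \frac{1}{102272} - - \frac{110615}{10453} = - \frac{124427}{25568} + \frac{110615}{10453} = \frac{1527568889}{267262304}$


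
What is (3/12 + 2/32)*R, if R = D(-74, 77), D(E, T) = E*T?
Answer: -14245/8 ≈ -1780.6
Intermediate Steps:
R = -5698 (R = -74*77 = -5698)
(3/12 + 2/32)*R = (3/12 + 2/32)*(-5698) = (3*(1/12) + 2*(1/32))*(-5698) = (1/4 + 1/16)*(-5698) = (5/16)*(-5698) = -14245/8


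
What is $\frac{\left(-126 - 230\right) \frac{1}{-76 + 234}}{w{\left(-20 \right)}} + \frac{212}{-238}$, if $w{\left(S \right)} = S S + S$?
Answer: $- \frac{1601651}{1786190} \approx -0.89669$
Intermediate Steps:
$w{\left(S \right)} = S + S^{2}$ ($w{\left(S \right)} = S^{2} + S = S + S^{2}$)
$\frac{\left(-126 - 230\right) \frac{1}{-76 + 234}}{w{\left(-20 \right)}} + \frac{212}{-238} = \frac{\left(-126 - 230\right) \frac{1}{-76 + 234}}{\left(-20\right) \left(1 - 20\right)} + \frac{212}{-238} = \frac{\left(-356\right) \frac{1}{158}}{\left(-20\right) \left(-19\right)} + 212 \left(- \frac{1}{238}\right) = \frac{\left(-356\right) \frac{1}{158}}{380} - \frac{106}{119} = \left(- \frac{178}{79}\right) \frac{1}{380} - \frac{106}{119} = - \frac{89}{15010} - \frac{106}{119} = - \frac{1601651}{1786190}$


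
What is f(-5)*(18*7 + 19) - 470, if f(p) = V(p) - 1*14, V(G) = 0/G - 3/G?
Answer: -2413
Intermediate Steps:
V(G) = -3/G (V(G) = 0 - 3/G = -3/G)
f(p) = -14 - 3/p (f(p) = -3/p - 1*14 = -3/p - 14 = -14 - 3/p)
f(-5)*(18*7 + 19) - 470 = (-14 - 3/(-5))*(18*7 + 19) - 470 = (-14 - 3*(-⅕))*(126 + 19) - 470 = (-14 + ⅗)*145 - 470 = -67/5*145 - 470 = -1943 - 470 = -2413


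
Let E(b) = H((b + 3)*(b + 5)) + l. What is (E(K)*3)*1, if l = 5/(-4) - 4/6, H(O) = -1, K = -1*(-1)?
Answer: -35/4 ≈ -8.7500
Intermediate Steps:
K = 1
l = -23/12 (l = 5*(-¼) - 4*⅙ = -5/4 - ⅔ = -23/12 ≈ -1.9167)
E(b) = -35/12 (E(b) = -1 - 23/12 = -35/12)
(E(K)*3)*1 = -35/12*3*1 = -35/4*1 = -35/4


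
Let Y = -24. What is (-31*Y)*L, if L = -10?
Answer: -7440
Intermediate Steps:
(-31*Y)*L = -31*(-24)*(-10) = 744*(-10) = -7440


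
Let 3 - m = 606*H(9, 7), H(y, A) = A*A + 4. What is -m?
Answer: 32115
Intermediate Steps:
H(y, A) = 4 + A² (H(y, A) = A² + 4 = 4 + A²)
m = -32115 (m = 3 - 606*(4 + 7²) = 3 - 606*(4 + 49) = 3 - 606*53 = 3 - 1*32118 = 3 - 32118 = -32115)
-m = -1*(-32115) = 32115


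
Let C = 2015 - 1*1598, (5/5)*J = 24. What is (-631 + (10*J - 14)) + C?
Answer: 12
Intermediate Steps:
J = 24
C = 417 (C = 2015 - 1598 = 417)
(-631 + (10*J - 14)) + C = (-631 + (10*24 - 14)) + 417 = (-631 + (240 - 14)) + 417 = (-631 + 226) + 417 = -405 + 417 = 12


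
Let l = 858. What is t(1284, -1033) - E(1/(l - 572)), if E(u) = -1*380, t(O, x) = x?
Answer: -653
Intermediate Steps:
E(u) = -380
t(1284, -1033) - E(1/(l - 572)) = -1033 - 1*(-380) = -1033 + 380 = -653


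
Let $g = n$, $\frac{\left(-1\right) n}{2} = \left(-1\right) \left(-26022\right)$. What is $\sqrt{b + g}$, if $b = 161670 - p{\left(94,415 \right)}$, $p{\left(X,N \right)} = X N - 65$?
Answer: $\sqrt{70681} \approx 265.86$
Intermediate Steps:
$p{\left(X,N \right)} = -65 + N X$ ($p{\left(X,N \right)} = N X - 65 = -65 + N X$)
$b = 122725$ ($b = 161670 - \left(-65 + 415 \cdot 94\right) = 161670 - \left(-65 + 39010\right) = 161670 - 38945 = 122725$)
$n = -52044$ ($n = - 2 \left(\left(-1\right) \left(-26022\right)\right) = \left(-2\right) 26022 = -52044$)
$g = -52044$
$\sqrt{b + g} = \sqrt{122725 - 52044} = \sqrt{70681}$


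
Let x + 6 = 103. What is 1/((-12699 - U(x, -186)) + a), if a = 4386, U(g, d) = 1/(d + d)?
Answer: -372/3092435 ≈ -0.00012029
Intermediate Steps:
x = 97 (x = -6 + 103 = 97)
U(g, d) = 1/(2*d)
1/((-12699 - U(x, -186)) + a) = 1/((-12699 - 1/(2*(-186))) + 4386) = 1/((-12699 - (-1)/(2*186)) + 4386) = 1/((-12699 - 1*(-1/372)) + 4386) = 1/((-12699 + 1/372) + 4386) = 1/(-4724027/372 + 4386) = 1/(-3092435/372) = -372/3092435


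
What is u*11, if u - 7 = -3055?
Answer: -33528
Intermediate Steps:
u = -3048 (u = 7 - 3055 = -3048)
u*11 = -3048*11 = -33528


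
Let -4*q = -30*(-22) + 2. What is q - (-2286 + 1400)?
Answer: 1441/2 ≈ 720.50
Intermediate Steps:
q = -331/2 (q = -(-30*(-22) + 2)/4 = -(660 + 2)/4 = -¼*662 = -331/2 ≈ -165.50)
q - (-2286 + 1400) = -331/2 - (-2286 + 1400) = -331/2 - 1*(-886) = -331/2 + 886 = 1441/2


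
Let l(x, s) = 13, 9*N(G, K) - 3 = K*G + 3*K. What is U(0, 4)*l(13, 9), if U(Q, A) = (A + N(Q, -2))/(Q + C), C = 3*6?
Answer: 143/54 ≈ 2.6481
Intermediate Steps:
N(G, K) = ⅓ + K/3 + G*K/9 (N(G, K) = ⅓ + (K*G + 3*K)/9 = ⅓ + (G*K + 3*K)/9 = ⅓ + (3*K + G*K)/9 = ⅓ + (K/3 + G*K/9) = ⅓ + K/3 + G*K/9)
C = 18
U(Q, A) = (-⅓ + A - 2*Q/9)/(18 + Q) (U(Q, A) = (A + (⅓ + (⅓)*(-2) + (⅑)*Q*(-2)))/(Q + 18) = (A + (⅓ - ⅔ - 2*Q/9))/(18 + Q) = (A + (-⅓ - 2*Q/9))/(18 + Q) = (-⅓ + A - 2*Q/9)/(18 + Q))
U(0, 4)*l(13, 9) = ((-3 - 2*0 + 9*4)/(9*(18 + 0)))*13 = ((⅑)*(-3 + 0 + 36)/18)*13 = ((⅑)*(1/18)*33)*13 = (11/54)*13 = 143/54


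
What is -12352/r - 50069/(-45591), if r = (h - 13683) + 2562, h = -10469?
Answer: 822064871/492154845 ≈ 1.6703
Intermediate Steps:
r = -21590 (r = (-10469 - 13683) + 2562 = -24152 + 2562 = -21590)
-12352/r - 50069/(-45591) = -12352/(-21590) - 50069/(-45591) = -12352*(-1/21590) - 50069*(-1/45591) = 6176/10795 + 50069/45591 = 822064871/492154845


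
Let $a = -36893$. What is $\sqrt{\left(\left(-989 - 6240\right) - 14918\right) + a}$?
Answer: $12 i \sqrt{410} \approx 242.98 i$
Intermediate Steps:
$\sqrt{\left(\left(-989 - 6240\right) - 14918\right) + a} = \sqrt{\left(\left(-989 - 6240\right) - 14918\right) - 36893} = \sqrt{\left(-7229 - 14918\right) - 36893} = \sqrt{-22147 - 36893} = \sqrt{-59040} = 12 i \sqrt{410}$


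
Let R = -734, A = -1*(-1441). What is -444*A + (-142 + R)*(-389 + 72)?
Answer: -362112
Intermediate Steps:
A = 1441
-444*A + (-142 + R)*(-389 + 72) = -444*1441 + (-142 - 734)*(-389 + 72) = -639804 - 876*(-317) = -639804 + 277692 = -362112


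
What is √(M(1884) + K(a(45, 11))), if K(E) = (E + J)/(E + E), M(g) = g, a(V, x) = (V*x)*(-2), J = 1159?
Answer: √205158305/330 ≈ 43.404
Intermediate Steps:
a(V, x) = -2*V*x
K(E) = (1159 + E)/(2*E) (K(E) = (E + 1159)/(E + E) = (1159 + E)/((2*E)) = (1159 + E)*(1/(2*E)) = (1159 + E)/(2*E))
√(M(1884) + K(a(45, 11))) = √(1884 + (1159 - 2*45*11)/(2*((-2*45*11)))) = √(1884 + (½)*(1159 - 990)/(-990)) = √(1884 + (½)*(-1/990)*169) = √(1884 - 169/1980) = √(3730151/1980) = √205158305/330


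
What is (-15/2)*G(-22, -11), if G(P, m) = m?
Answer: 165/2 ≈ 82.500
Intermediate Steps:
(-15/2)*G(-22, -11) = -15/2*(-11) = 165/2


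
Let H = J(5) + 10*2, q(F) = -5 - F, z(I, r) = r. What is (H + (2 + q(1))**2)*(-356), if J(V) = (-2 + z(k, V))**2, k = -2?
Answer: -16020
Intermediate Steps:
J(V) = (-2 + V)**2
H = 29 (H = (-2 + 5)**2 + 10*2 = 3**2 + 20 = 9 + 20 = 29)
(H + (2 + q(1))**2)*(-356) = (29 + (2 + (-5 - 1*1))**2)*(-356) = (29 + (2 + (-5 - 1))**2)*(-356) = (29 + (2 - 6)**2)*(-356) = (29 + (-4)**2)*(-356) = (29 + 16)*(-356) = 45*(-356) = -16020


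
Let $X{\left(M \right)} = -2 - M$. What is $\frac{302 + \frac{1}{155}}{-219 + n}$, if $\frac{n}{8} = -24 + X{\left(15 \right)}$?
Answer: $- \frac{46811}{84785} \approx -0.55211$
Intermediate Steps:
$n = -328$ ($n = 8 \left(-24 - 17\right) = 8 \left(-41\right) = -328$)
$\frac{302 + \frac{1}{155}}{-219 + n} = \frac{302 + \frac{1}{155}}{-219 - 328} = \frac{302 + \frac{1}{155}}{-547} = \frac{46811}{155} \left(- \frac{1}{547}\right) = - \frac{46811}{84785}$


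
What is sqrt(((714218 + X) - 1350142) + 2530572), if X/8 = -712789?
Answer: 4*I*sqrt(237979) ≈ 1951.3*I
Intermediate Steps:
X = -5702312 (X = 8*(-712789) = -5702312)
sqrt(((714218 + X) - 1350142) + 2530572) = sqrt(((714218 - 5702312) - 1350142) + 2530572) = sqrt((-4988094 - 1350142) + 2530572) = sqrt(-6338236 + 2530572) = sqrt(-3807664) = 4*I*sqrt(237979)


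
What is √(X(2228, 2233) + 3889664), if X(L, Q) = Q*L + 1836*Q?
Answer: 4*√810286 ≈ 3600.6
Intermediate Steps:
X(L, Q) = 1836*Q + L*Q (X(L, Q) = L*Q + 1836*Q = 1836*Q + L*Q)
√(X(2228, 2233) + 3889664) = √(2233*(1836 + 2228) + 3889664) = √(2233*4064 + 3889664) = √(9074912 + 3889664) = √12964576 = 4*√810286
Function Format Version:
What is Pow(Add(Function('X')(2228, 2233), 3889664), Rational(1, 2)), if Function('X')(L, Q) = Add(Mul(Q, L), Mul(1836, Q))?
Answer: Mul(4, Pow(810286, Rational(1, 2))) ≈ 3600.6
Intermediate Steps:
Function('X')(L, Q) = Add(Mul(1836, Q), Mul(L, Q)) (Function('X')(L, Q) = Add(Mul(L, Q), Mul(1836, Q)) = Add(Mul(1836, Q), Mul(L, Q)))
Pow(Add(Function('X')(2228, 2233), 3889664), Rational(1, 2)) = Pow(Add(Mul(2233, Add(1836, 2228)), 3889664), Rational(1, 2)) = Pow(Add(Mul(2233, 4064), 3889664), Rational(1, 2)) = Pow(Add(9074912, 3889664), Rational(1, 2)) = Pow(12964576, Rational(1, 2)) = Mul(4, Pow(810286, Rational(1, 2)))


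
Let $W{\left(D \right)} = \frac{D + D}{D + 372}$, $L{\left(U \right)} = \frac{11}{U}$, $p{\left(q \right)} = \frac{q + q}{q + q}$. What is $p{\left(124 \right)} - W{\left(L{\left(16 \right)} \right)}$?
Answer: $\frac{5941}{5963} \approx 0.99631$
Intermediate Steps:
$p{\left(q \right)} = 1$ ($p{\left(q \right)} = \frac{2 q}{2 q} = 2 q \frac{1}{2 q} = 1$)
$W{\left(D \right)} = \frac{2 D}{372 + D}$
$p{\left(124 \right)} - W{\left(L{\left(16 \right)} \right)} = 1 - \frac{2 \cdot \frac{11}{16}}{372 + \frac{11}{16}} = 1 - \frac{2 \cdot 11 \cdot \frac{1}{16}}{372 + 11 \cdot \frac{1}{16}} = 1 - 2 \cdot \frac{11}{16} \frac{1}{372 + \frac{11}{16}} = 1 - 2 \cdot \frac{11}{16} \frac{1}{\frac{5963}{16}} = 1 - 2 \cdot \frac{11}{16} \cdot \frac{16}{5963} = 1 - \frac{22}{5963} = \frac{5941}{5963}$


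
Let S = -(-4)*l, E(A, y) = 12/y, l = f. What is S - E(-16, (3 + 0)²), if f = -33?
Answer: -400/3 ≈ -133.33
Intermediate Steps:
l = -33
S = -132 (S = -(-4)*(-33) = -1*132 = -132)
S - E(-16, (3 + 0)²) = -132 - 12/((3 + 0)²) = -132 - 12/(3²) = -132 - 12/9 = -132 - 1*4/3 = -132 - 4/3 = -400/3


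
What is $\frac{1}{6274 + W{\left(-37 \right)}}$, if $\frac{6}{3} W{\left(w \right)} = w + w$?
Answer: $\frac{1}{6237} \approx 0.00016033$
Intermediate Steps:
$W{\left(w \right)} = w$ ($W{\left(w \right)} = \frac{w + w}{2} = \frac{2 w}{2} = w$)
$\frac{1}{6274 + W{\left(-37 \right)}} = \frac{1}{6274 - 37} = \frac{1}{6237}$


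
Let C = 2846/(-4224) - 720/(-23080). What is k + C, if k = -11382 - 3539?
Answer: -18183871759/1218624 ≈ -14922.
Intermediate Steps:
k = -14921
C = -783055/1218624 (C = 2846*(-1/4224) - 720*(-1/23080) = -1423/2112 + 18/577 = -783055/1218624 ≈ -0.64257)
k + C = -14921 - 783055/1218624 = -18183871759/1218624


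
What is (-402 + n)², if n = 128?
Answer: 75076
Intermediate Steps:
(-402 + n)² = (-402 + 128)² = (-274)² = 75076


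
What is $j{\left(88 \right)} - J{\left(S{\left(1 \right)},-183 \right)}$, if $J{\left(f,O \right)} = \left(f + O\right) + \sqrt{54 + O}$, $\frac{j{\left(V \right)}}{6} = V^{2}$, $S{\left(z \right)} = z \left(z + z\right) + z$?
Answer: $46644 - i \sqrt{129} \approx 46644.0 - 11.358 i$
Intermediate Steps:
$S{\left(z \right)} = z + 2 z^{2}$ ($S{\left(z \right)} = z 2 z + z = 2 z^{2} + z = z + 2 z^{2}$)
$j{\left(V \right)} = 6 V^{2}$
$J{\left(f,O \right)} = O + f + \sqrt{54 + O}$ ($J{\left(f,O \right)} = \left(O + f\right) + \sqrt{54 + O} = O + f + \sqrt{54 + O}$)
$j{\left(88 \right)} - J{\left(S{\left(1 \right)},-183 \right)} = 6 \cdot 88^{2} - \left(-183 + 1 \left(1 + 2 \cdot 1\right) + \sqrt{54 - 183}\right) = 6 \cdot 7744 - \left(-183 + 1 \left(1 + 2\right) + \sqrt{-129}\right) = 46464 - \left(-183 + 1 \cdot 3 + i \sqrt{129}\right) = 46464 - \left(-183 + 3 + i \sqrt{129}\right) = 46464 - \left(-180 + i \sqrt{129}\right) = 46464 + \left(180 - i \sqrt{129}\right) = 46644 - i \sqrt{129}$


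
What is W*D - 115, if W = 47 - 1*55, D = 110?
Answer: -995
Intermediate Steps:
W = -8 (W = 47 - 55 = -8)
W*D - 115 = -8*110 - 115 = -880 - 115 = -995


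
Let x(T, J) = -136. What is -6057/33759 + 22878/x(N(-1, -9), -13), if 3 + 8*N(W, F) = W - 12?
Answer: -42953453/255068 ≈ -168.40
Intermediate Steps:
N(W, F) = -15/8 + W/8 (N(W, F) = -3/8 + (W - 12)/8 = -3/8 + (-12 + W)/8 = -3/8 + (-3/2 + W/8) = -15/8 + W/8)
-6057/33759 + 22878/x(N(-1, -9), -13) = -6057/33759 + 22878/(-136) = -6057*1/33759 + 22878*(-1/136) = -673/3751 - 11439/68 = -42953453/255068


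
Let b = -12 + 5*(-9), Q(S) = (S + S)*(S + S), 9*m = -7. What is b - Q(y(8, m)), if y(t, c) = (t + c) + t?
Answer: -79693/81 ≈ -983.86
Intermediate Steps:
m = -7/9 (m = (⅑)*(-7) = -7/9 ≈ -0.77778)
y(t, c) = c + 2*t (y(t, c) = (c + t) + t = c + 2*t)
Q(S) = 4*S² (Q(S) = (2*S)*(2*S) = 4*S²)
b = -57 (b = -12 - 45 = -57)
b - Q(y(8, m)) = -57 - 4*(-7/9 + 2*8)² = -57 - 4*(-7/9 + 16)² = -57 - 4*(137/9)² = -57 - 4*18769/81 = -57 - 1*75076/81 = -57 - 75076/81 = -79693/81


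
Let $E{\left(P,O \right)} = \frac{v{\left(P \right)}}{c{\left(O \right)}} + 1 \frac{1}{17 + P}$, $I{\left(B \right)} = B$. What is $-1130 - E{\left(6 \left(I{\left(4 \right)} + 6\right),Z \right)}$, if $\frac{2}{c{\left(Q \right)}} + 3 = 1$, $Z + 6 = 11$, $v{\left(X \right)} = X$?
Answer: $- \frac{82391}{77} \approx -1070.0$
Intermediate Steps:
$Z = 5$ ($Z = -6 + 11 = 5$)
$c{\left(Q \right)} = -1$ ($c{\left(Q \right)} = \frac{2}{-3 + 1} = \frac{2}{-2} = 2 \left(- \frac{1}{2}\right) = -1$)
$E{\left(P,O \right)} = \frac{1}{17 + P} - P$ ($E{\left(P,O \right)} = \frac{P}{-1} + 1 \frac{1}{17 + P} = P \left(-1\right) + \frac{1}{17 + P} = - P + \frac{1}{17 + P} = \frac{1}{17 + P} - P$)
$-1130 - E{\left(6 \left(I{\left(4 \right)} + 6\right),Z \right)} = -1130 - \frac{1 - \left(6 \left(4 + 6\right)\right)^{2} - 17 \cdot 6 \left(4 + 6\right)}{17 + 6 \left(4 + 6\right)} = -1130 - \frac{1 - \left(6 \cdot 10\right)^{2} - 17 \cdot 6 \cdot 10}{17 + 6 \cdot 10} = -1130 - \frac{1 - 60^{2} - 1020}{17 + 60} = -1130 - \frac{1 - 3600 - 1020}{77} = -1130 - \frac{1}{77} \left(-4619\right) = -1130 - - \frac{4619}{77} = -1130 + \frac{4619}{77} = - \frac{82391}{77}$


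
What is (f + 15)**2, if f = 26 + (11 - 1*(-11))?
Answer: 3969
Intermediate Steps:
f = 48 (f = 26 + (11 + 11) = 26 + 22 = 48)
(f + 15)**2 = (48 + 15)**2 = 63**2 = 3969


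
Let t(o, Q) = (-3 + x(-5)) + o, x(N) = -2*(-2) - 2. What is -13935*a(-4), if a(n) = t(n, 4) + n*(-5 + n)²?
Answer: 4584615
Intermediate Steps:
x(N) = 2 (x(N) = 4 - 2 = 2)
t(o, Q) = -1 + o (t(o, Q) = (-3 + 2) + o = -1 + o)
a(n) = -1 + n + n*(-5 + n)² (a(n) = (-1 + n) + n*(-5 + n)² = -1 + n + n*(-5 + n)²)
-13935*a(-4) = -13935*(-1 - 4 - 4*(-5 - 4)²) = -13935*(-1 - 4 - 4*(-9)²) = -13935*(-1 - 4 - 4*81) = -13935*(-1 - 4 - 324) = -13935*(-329) = 4584615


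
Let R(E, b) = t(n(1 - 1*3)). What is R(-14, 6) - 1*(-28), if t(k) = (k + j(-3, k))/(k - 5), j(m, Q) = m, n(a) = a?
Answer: 201/7 ≈ 28.714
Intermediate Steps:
t(k) = (-3 + k)/(-5 + k) (t(k) = (k - 3)/(k - 5) = (-3 + k)/(-5 + k))
R(E, b) = 5/7 (R(E, b) = (-3 + (1 - 1*3))/(-5 + (1 - 1*3)) = (-3 + (1 - 3))/(-5 + (1 - 3)) = (-3 - 2)/(-5 - 2) = -5/(-7) = -⅐*(-5) = 5/7)
R(-14, 6) - 1*(-28) = 5/7 - 1*(-28) = 5/7 + 28 = 201/7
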